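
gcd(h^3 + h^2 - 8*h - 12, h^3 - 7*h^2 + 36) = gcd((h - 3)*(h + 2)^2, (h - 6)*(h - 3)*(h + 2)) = h^2 - h - 6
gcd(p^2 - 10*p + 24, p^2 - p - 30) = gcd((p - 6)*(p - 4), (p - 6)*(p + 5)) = p - 6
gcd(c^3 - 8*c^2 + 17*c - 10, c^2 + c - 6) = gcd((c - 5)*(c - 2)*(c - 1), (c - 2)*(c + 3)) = c - 2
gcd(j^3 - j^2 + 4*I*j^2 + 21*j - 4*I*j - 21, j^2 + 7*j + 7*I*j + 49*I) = j + 7*I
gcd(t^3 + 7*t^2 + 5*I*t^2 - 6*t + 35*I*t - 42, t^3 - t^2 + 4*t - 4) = t + 2*I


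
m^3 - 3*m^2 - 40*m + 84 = (m - 7)*(m - 2)*(m + 6)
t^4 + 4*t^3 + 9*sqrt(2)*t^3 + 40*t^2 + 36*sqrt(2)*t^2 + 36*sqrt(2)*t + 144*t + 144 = (t + 2)^2*(t + 3*sqrt(2))*(t + 6*sqrt(2))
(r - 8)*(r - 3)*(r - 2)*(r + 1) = r^4 - 12*r^3 + 33*r^2 - 2*r - 48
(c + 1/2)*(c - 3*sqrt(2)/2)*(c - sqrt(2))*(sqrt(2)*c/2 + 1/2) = sqrt(2)*c^4/2 - 2*c^3 + sqrt(2)*c^3/4 - c^2 + sqrt(2)*c^2/4 + sqrt(2)*c/8 + 3*c/2 + 3/4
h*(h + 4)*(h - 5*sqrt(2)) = h^3 - 5*sqrt(2)*h^2 + 4*h^2 - 20*sqrt(2)*h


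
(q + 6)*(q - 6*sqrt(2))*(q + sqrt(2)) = q^3 - 5*sqrt(2)*q^2 + 6*q^2 - 30*sqrt(2)*q - 12*q - 72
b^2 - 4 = (b - 2)*(b + 2)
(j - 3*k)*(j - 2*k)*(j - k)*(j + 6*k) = j^4 - 25*j^2*k^2 + 60*j*k^3 - 36*k^4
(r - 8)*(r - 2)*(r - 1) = r^3 - 11*r^2 + 26*r - 16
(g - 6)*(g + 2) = g^2 - 4*g - 12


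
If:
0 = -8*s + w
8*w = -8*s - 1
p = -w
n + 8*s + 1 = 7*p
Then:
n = -1/9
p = 1/9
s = -1/72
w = -1/9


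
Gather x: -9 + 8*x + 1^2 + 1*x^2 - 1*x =x^2 + 7*x - 8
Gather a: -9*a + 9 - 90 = -9*a - 81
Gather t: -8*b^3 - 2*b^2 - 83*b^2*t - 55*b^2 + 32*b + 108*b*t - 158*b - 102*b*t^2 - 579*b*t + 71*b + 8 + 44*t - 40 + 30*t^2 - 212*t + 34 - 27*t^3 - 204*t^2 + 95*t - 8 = -8*b^3 - 57*b^2 - 55*b - 27*t^3 + t^2*(-102*b - 174) + t*(-83*b^2 - 471*b - 73) - 6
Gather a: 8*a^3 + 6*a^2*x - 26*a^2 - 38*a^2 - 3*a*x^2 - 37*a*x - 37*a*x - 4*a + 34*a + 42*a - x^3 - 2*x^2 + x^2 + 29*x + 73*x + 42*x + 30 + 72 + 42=8*a^3 + a^2*(6*x - 64) + a*(-3*x^2 - 74*x + 72) - x^3 - x^2 + 144*x + 144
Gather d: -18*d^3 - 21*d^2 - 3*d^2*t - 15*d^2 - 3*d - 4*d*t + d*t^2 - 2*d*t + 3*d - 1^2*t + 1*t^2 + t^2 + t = -18*d^3 + d^2*(-3*t - 36) + d*(t^2 - 6*t) + 2*t^2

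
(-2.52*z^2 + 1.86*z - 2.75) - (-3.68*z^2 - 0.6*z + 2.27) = 1.16*z^2 + 2.46*z - 5.02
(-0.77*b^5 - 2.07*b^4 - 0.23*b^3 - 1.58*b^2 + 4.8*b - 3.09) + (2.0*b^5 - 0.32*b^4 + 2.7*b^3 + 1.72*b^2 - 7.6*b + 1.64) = 1.23*b^5 - 2.39*b^4 + 2.47*b^3 + 0.14*b^2 - 2.8*b - 1.45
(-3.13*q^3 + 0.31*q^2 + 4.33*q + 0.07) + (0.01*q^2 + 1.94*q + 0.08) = -3.13*q^3 + 0.32*q^2 + 6.27*q + 0.15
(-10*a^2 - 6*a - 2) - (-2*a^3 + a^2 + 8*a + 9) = 2*a^3 - 11*a^2 - 14*a - 11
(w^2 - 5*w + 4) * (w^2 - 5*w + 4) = w^4 - 10*w^3 + 33*w^2 - 40*w + 16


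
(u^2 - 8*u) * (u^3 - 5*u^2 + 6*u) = u^5 - 13*u^4 + 46*u^3 - 48*u^2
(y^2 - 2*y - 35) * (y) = y^3 - 2*y^2 - 35*y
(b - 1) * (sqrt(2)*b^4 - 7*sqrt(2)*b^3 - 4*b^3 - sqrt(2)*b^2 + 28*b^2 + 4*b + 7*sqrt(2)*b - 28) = sqrt(2)*b^5 - 8*sqrt(2)*b^4 - 4*b^4 + 6*sqrt(2)*b^3 + 32*b^3 - 24*b^2 + 8*sqrt(2)*b^2 - 32*b - 7*sqrt(2)*b + 28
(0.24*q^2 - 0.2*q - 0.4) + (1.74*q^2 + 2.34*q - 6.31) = 1.98*q^2 + 2.14*q - 6.71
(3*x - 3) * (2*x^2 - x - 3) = 6*x^3 - 9*x^2 - 6*x + 9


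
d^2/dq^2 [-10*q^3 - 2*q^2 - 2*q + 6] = -60*q - 4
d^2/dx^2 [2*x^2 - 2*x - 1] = 4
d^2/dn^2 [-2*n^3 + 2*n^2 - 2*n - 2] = 4 - 12*n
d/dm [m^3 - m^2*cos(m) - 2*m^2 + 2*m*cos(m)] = m^2*sin(m) + 3*m^2 - 2*sqrt(2)*m*sin(m + pi/4) - 4*m + 2*cos(m)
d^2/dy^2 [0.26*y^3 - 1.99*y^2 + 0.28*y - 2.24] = 1.56*y - 3.98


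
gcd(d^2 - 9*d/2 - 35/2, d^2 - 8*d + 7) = d - 7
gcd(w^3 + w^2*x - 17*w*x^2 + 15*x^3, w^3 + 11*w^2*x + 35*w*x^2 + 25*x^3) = w + 5*x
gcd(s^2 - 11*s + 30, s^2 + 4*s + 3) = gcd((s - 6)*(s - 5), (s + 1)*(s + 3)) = 1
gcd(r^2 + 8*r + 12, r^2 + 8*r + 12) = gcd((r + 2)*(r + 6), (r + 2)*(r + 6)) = r^2 + 8*r + 12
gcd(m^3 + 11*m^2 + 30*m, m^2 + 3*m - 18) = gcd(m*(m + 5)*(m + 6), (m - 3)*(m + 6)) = m + 6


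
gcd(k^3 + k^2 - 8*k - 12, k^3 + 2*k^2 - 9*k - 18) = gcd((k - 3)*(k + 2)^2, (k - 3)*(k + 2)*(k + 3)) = k^2 - k - 6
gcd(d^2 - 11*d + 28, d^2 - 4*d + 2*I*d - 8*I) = d - 4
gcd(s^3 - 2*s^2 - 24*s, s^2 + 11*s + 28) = s + 4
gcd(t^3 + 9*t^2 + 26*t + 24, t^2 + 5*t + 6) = t^2 + 5*t + 6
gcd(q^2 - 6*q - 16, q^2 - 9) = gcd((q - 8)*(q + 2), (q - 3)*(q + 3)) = 1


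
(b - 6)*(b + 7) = b^2 + b - 42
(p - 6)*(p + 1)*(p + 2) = p^3 - 3*p^2 - 16*p - 12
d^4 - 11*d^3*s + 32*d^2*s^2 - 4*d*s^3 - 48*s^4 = (d - 6*s)*(d - 4*s)*(d - 2*s)*(d + s)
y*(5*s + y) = 5*s*y + y^2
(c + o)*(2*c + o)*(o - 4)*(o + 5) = 2*c^2*o^2 + 2*c^2*o - 40*c^2 + 3*c*o^3 + 3*c*o^2 - 60*c*o + o^4 + o^3 - 20*o^2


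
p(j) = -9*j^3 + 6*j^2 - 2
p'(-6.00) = -1044.00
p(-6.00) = 2158.00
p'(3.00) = -207.00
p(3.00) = -191.00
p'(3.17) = -233.28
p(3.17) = -228.40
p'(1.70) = -57.63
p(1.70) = -28.88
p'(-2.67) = -224.52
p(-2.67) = 212.08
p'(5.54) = -762.19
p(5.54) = -1348.13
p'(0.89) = -10.71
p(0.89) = -3.59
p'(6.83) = -1177.56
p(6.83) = -2589.61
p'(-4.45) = -588.07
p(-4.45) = 909.91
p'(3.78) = -340.43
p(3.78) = -402.36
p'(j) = -27*j^2 + 12*j = 3*j*(4 - 9*j)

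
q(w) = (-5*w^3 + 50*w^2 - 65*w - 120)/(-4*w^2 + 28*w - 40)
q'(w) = (8*w - 28)*(-5*w^3 + 50*w^2 - 65*w - 120)/(-4*w^2 + 28*w - 40)^2 + (-15*w^2 + 100*w - 65)/(-4*w^2 + 28*w - 40) = 5*(w^4 - 14*w^3 + 87*w^2 - 248*w + 298)/(4*(w^4 - 14*w^3 + 69*w^2 - 140*w + 100))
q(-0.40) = 1.65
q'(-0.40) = 3.07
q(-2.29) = -2.81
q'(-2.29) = 1.94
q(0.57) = 5.59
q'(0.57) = 5.68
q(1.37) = 14.00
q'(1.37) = 21.28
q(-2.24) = -2.71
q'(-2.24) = 1.95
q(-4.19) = -6.14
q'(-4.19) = 1.62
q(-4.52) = -6.67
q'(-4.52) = 1.59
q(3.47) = 5.29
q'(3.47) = 11.13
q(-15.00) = -21.31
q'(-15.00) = 1.31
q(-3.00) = -4.12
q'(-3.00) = 1.78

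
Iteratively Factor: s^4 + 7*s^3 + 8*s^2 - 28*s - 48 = (s + 4)*(s^3 + 3*s^2 - 4*s - 12) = (s - 2)*(s + 4)*(s^2 + 5*s + 6) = (s - 2)*(s + 3)*(s + 4)*(s + 2)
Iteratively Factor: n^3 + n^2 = (n)*(n^2 + n) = n^2*(n + 1)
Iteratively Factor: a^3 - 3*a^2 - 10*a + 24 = (a + 3)*(a^2 - 6*a + 8) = (a - 2)*(a + 3)*(a - 4)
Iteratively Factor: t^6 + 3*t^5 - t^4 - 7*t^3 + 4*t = (t + 2)*(t^5 + t^4 - 3*t^3 - t^2 + 2*t) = (t + 2)^2*(t^4 - t^3 - t^2 + t) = (t - 1)*(t + 2)^2*(t^3 - t) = t*(t - 1)*(t + 2)^2*(t^2 - 1) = t*(t - 1)*(t + 1)*(t + 2)^2*(t - 1)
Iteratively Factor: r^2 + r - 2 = (r - 1)*(r + 2)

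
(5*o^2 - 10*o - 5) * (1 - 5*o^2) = -25*o^4 + 50*o^3 + 30*o^2 - 10*o - 5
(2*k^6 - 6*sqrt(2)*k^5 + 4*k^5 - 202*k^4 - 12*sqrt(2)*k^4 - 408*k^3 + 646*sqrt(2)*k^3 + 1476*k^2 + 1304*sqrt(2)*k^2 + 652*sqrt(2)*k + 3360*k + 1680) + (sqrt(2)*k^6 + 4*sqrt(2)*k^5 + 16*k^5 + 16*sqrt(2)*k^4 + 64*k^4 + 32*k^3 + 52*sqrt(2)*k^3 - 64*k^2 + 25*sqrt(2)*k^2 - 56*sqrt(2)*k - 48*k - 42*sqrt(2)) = sqrt(2)*k^6 + 2*k^6 - 2*sqrt(2)*k^5 + 20*k^5 - 138*k^4 + 4*sqrt(2)*k^4 - 376*k^3 + 698*sqrt(2)*k^3 + 1412*k^2 + 1329*sqrt(2)*k^2 + 596*sqrt(2)*k + 3312*k - 42*sqrt(2) + 1680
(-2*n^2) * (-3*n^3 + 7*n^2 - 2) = 6*n^5 - 14*n^4 + 4*n^2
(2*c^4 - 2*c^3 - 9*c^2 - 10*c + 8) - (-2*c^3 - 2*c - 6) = 2*c^4 - 9*c^2 - 8*c + 14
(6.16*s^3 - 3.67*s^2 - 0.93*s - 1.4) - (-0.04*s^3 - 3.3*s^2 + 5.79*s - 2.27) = 6.2*s^3 - 0.37*s^2 - 6.72*s + 0.87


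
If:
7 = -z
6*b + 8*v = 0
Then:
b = -4*v/3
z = -7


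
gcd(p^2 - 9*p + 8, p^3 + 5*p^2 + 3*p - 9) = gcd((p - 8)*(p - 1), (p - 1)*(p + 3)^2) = p - 1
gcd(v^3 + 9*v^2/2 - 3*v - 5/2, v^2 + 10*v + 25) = v + 5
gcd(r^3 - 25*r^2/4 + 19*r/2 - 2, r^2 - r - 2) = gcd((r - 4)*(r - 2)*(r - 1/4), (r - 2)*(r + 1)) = r - 2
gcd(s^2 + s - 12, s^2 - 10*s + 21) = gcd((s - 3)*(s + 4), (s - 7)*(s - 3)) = s - 3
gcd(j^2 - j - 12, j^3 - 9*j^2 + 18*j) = 1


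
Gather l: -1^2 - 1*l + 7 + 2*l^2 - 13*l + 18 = 2*l^2 - 14*l + 24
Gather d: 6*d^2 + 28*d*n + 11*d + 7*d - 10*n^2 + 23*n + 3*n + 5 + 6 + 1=6*d^2 + d*(28*n + 18) - 10*n^2 + 26*n + 12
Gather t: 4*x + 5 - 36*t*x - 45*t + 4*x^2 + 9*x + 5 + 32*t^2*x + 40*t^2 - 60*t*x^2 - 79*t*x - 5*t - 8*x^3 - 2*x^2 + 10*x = t^2*(32*x + 40) + t*(-60*x^2 - 115*x - 50) - 8*x^3 + 2*x^2 + 23*x + 10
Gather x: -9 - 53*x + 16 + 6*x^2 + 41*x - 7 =6*x^2 - 12*x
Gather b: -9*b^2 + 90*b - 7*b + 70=-9*b^2 + 83*b + 70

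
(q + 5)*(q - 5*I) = q^2 + 5*q - 5*I*q - 25*I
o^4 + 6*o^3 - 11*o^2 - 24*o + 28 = (o - 2)*(o - 1)*(o + 2)*(o + 7)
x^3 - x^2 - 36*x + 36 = (x - 6)*(x - 1)*(x + 6)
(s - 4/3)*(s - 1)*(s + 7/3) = s^3 - 37*s/9 + 28/9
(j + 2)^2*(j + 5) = j^3 + 9*j^2 + 24*j + 20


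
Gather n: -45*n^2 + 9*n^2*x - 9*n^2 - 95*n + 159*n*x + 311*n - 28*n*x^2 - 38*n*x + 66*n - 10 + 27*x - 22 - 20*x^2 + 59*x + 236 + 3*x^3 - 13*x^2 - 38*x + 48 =n^2*(9*x - 54) + n*(-28*x^2 + 121*x + 282) + 3*x^3 - 33*x^2 + 48*x + 252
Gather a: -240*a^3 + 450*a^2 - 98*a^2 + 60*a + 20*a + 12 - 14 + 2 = -240*a^3 + 352*a^2 + 80*a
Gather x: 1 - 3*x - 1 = -3*x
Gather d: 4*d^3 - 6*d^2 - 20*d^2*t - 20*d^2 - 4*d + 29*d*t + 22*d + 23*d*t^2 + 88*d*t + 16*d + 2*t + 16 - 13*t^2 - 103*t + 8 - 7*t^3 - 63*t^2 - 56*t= 4*d^3 + d^2*(-20*t - 26) + d*(23*t^2 + 117*t + 34) - 7*t^3 - 76*t^2 - 157*t + 24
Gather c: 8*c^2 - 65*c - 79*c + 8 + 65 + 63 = 8*c^2 - 144*c + 136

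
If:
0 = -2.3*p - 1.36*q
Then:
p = -0.591304347826087*q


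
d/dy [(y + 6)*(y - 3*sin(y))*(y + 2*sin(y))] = (y + 6)*(y - 3*sin(y))*(2*cos(y) + 1) - (y + 6)*(y + 2*sin(y))*(3*cos(y) - 1) + (y - 3*sin(y))*(y + 2*sin(y))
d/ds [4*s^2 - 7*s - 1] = 8*s - 7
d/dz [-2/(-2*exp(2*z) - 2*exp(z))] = (-2*exp(z) - 1)*exp(-z)/(exp(z) + 1)^2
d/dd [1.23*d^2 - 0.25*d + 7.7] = 2.46*d - 0.25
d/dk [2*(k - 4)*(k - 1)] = 4*k - 10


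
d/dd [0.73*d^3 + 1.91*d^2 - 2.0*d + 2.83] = 2.19*d^2 + 3.82*d - 2.0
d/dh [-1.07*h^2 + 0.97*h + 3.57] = 0.97 - 2.14*h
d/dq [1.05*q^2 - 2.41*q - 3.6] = 2.1*q - 2.41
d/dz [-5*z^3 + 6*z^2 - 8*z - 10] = -15*z^2 + 12*z - 8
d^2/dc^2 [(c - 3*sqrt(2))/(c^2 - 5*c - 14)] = 2*(-(c - 3*sqrt(2))*(2*c - 5)^2 + (-3*c + 3*sqrt(2) + 5)*(-c^2 + 5*c + 14))/(-c^2 + 5*c + 14)^3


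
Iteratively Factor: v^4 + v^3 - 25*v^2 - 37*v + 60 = (v + 4)*(v^3 - 3*v^2 - 13*v + 15) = (v + 3)*(v + 4)*(v^2 - 6*v + 5) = (v - 5)*(v + 3)*(v + 4)*(v - 1)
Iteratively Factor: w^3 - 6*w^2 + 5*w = (w - 1)*(w^2 - 5*w) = w*(w - 1)*(w - 5)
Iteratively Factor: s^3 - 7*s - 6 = (s + 1)*(s^2 - s - 6) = (s - 3)*(s + 1)*(s + 2)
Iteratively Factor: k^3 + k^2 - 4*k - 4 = (k - 2)*(k^2 + 3*k + 2) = (k - 2)*(k + 1)*(k + 2)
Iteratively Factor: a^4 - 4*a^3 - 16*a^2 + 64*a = (a + 4)*(a^3 - 8*a^2 + 16*a) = (a - 4)*(a + 4)*(a^2 - 4*a) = a*(a - 4)*(a + 4)*(a - 4)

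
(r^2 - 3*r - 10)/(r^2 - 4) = (r - 5)/(r - 2)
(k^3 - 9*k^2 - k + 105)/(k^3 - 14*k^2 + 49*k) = (k^2 - 2*k - 15)/(k*(k - 7))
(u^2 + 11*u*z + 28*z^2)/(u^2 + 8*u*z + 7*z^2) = (u + 4*z)/(u + z)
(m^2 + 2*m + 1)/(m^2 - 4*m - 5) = (m + 1)/(m - 5)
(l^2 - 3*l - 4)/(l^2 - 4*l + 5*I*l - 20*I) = (l + 1)/(l + 5*I)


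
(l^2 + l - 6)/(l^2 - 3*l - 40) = (-l^2 - l + 6)/(-l^2 + 3*l + 40)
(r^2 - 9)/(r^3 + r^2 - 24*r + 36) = (r + 3)/(r^2 + 4*r - 12)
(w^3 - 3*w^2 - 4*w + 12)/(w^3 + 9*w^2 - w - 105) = (w^2 - 4)/(w^2 + 12*w + 35)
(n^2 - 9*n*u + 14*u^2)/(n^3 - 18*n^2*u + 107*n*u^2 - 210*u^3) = (n - 2*u)/(n^2 - 11*n*u + 30*u^2)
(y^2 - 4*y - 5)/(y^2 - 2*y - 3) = (y - 5)/(y - 3)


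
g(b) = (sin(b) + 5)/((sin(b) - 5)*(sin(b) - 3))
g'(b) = cos(b)/((sin(b) - 5)*(sin(b) - 3)) - (sin(b) + 5)*cos(b)/((sin(b) - 5)*(sin(b) - 3)^2) - (sin(b) + 5)*cos(b)/((sin(b) - 5)^2*(sin(b) - 3)) = (-10*sin(b) + cos(b)^2 + 54)*cos(b)/((sin(b) - 5)^2*(sin(b) - 3)^2)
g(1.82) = 0.73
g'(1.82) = -0.16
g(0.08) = 0.35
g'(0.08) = 0.26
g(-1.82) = 0.17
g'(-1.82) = -0.03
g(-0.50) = 0.24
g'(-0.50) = 0.14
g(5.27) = 0.18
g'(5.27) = 0.07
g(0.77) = 0.57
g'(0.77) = 0.35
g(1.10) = 0.68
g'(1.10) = 0.27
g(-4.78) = 0.75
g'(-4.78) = 0.05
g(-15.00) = 0.21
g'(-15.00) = -0.11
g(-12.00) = 0.50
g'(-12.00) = 0.34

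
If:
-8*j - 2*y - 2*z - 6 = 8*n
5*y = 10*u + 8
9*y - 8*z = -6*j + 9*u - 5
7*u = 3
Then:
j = 4*z/3 - 407/105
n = 211/84 - 19*z/12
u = 3/7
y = 86/35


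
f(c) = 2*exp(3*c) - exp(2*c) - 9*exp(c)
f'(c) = 6*exp(3*c) - 2*exp(2*c) - 9*exp(c)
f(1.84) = 402.95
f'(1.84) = 1361.85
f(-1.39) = -2.27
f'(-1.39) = -2.27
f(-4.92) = -0.07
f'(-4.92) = -0.07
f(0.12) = -8.55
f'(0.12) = -4.09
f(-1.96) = -1.28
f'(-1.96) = -1.29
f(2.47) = 3058.68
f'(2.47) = 9528.62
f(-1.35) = -2.37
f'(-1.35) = -2.36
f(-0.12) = -7.37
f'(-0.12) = -5.37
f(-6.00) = -0.02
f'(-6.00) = -0.02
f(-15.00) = 0.00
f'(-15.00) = 0.00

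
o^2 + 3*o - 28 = (o - 4)*(o + 7)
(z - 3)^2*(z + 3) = z^3 - 3*z^2 - 9*z + 27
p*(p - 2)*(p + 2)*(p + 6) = p^4 + 6*p^3 - 4*p^2 - 24*p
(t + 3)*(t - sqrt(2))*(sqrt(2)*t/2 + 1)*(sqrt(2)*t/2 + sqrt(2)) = t^4/2 + 5*t^3/2 + 2*t^2 - 5*t - 6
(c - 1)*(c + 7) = c^2 + 6*c - 7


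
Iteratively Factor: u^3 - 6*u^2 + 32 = (u + 2)*(u^2 - 8*u + 16) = (u - 4)*(u + 2)*(u - 4)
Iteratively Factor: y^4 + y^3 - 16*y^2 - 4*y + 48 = (y + 4)*(y^3 - 3*y^2 - 4*y + 12) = (y + 2)*(y + 4)*(y^2 - 5*y + 6) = (y - 2)*(y + 2)*(y + 4)*(y - 3)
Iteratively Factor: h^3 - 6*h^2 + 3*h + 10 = (h + 1)*(h^2 - 7*h + 10) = (h - 5)*(h + 1)*(h - 2)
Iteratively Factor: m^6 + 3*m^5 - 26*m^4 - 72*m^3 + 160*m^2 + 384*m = (m - 4)*(m^5 + 7*m^4 + 2*m^3 - 64*m^2 - 96*m) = m*(m - 4)*(m^4 + 7*m^3 + 2*m^2 - 64*m - 96) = m*(m - 4)*(m + 4)*(m^3 + 3*m^2 - 10*m - 24) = m*(m - 4)*(m + 4)^2*(m^2 - m - 6) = m*(m - 4)*(m + 2)*(m + 4)^2*(m - 3)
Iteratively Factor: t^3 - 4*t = (t + 2)*(t^2 - 2*t) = (t - 2)*(t + 2)*(t)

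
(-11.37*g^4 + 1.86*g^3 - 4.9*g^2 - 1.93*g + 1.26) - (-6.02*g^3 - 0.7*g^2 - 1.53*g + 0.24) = -11.37*g^4 + 7.88*g^3 - 4.2*g^2 - 0.4*g + 1.02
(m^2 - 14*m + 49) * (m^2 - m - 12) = m^4 - 15*m^3 + 51*m^2 + 119*m - 588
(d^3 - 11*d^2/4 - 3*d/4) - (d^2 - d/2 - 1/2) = d^3 - 15*d^2/4 - d/4 + 1/2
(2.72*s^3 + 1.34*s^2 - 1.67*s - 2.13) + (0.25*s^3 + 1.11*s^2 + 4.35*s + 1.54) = 2.97*s^3 + 2.45*s^2 + 2.68*s - 0.59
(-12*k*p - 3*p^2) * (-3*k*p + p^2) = 36*k^2*p^2 - 3*k*p^3 - 3*p^4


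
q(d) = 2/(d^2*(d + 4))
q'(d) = -2/(d^2*(d + 4)^2) - 4/(d^3*(d + 4))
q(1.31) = 0.22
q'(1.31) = -0.38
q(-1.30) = 0.44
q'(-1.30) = 0.51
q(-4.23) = -0.49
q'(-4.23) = -2.34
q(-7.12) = -0.01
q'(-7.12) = -0.01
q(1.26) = 0.24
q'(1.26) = -0.43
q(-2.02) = 0.25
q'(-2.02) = 0.12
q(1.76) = 0.11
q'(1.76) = -0.15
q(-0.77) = 1.04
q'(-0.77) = 2.39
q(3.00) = 0.03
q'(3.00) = -0.03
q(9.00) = 0.00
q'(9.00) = 0.00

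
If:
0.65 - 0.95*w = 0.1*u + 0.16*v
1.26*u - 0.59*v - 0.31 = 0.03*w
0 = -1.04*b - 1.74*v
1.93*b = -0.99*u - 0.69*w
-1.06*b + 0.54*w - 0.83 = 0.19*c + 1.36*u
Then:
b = -0.41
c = -3.06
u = 0.37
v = 0.24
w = 0.60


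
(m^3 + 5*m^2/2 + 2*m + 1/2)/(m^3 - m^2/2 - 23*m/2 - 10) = (2*m^2 + 3*m + 1)/(2*m^2 - 3*m - 20)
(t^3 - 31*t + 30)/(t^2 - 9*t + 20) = (t^2 + 5*t - 6)/(t - 4)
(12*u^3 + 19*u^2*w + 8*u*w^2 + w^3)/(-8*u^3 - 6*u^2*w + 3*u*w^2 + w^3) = (-3*u - w)/(2*u - w)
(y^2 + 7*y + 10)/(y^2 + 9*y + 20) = (y + 2)/(y + 4)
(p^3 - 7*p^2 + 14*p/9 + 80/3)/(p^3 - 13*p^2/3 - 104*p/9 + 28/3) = (9*p^2 - 9*p - 40)/(9*p^2 + 15*p - 14)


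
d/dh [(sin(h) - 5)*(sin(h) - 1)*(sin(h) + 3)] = (3*sin(h)^2 - 6*sin(h) - 13)*cos(h)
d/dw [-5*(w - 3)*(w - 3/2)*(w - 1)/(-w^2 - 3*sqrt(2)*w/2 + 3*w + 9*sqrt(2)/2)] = 5*(4*w^2 + 12*sqrt(2)*w - 15*sqrt(2) - 6)/(2*(2*w^2 + 6*sqrt(2)*w + 9))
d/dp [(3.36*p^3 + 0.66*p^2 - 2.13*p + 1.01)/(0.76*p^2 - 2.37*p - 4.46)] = (2.5536*p^4 - 15.9264*p^3 - 44.9022*p^2 - 7.4224*p + 11.8935)/(0.5776*p^4 - 3.6024*p^3 - 1.1623*p^2 + 21.1404*p + 19.8916)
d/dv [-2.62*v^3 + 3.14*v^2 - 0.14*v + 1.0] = -7.86*v^2 + 6.28*v - 0.14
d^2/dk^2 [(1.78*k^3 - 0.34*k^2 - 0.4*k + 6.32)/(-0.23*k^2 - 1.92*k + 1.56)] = (1.11022302462516e-16*k^5 - 14.65888*k^3 + 30.71472*k^2 - 41.8752*k - 47.08032)/(0.012167*k^6 + 0.304704*k^5 + 2.296044*k^4 + 2.944512*k^3 - 15.573168*k^2 + 14.017536*k - 3.796416)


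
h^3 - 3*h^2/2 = h^2*(h - 3/2)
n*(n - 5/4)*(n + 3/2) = n^3 + n^2/4 - 15*n/8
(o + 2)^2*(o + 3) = o^3 + 7*o^2 + 16*o + 12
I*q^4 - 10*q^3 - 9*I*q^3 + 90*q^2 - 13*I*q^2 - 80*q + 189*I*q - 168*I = (q - 8)*(q + 3*I)*(q + 7*I)*(I*q - I)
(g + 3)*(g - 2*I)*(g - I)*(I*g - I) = I*g^4 + 3*g^3 + 2*I*g^3 + 6*g^2 - 5*I*g^2 - 9*g - 4*I*g + 6*I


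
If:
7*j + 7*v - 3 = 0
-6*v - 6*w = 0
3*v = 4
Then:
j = -19/21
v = 4/3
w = -4/3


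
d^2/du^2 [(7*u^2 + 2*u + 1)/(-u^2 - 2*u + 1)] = 8*(3*u^3 - 6*u^2 - 3*u - 4)/(u^6 + 6*u^5 + 9*u^4 - 4*u^3 - 9*u^2 + 6*u - 1)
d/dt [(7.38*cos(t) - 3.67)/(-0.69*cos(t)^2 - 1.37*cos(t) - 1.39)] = (-5.0922*cos(t)^2 + 5.0646*cos(t) + 15.2861)*sin(t)/(0.4761*cos(t)^4 + 1.8906*cos(t)^3 + 3.7951*cos(t)^2 + 3.8086*cos(t) + 1.9321)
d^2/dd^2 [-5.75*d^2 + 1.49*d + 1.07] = -11.5000000000000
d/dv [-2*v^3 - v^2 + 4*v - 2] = -6*v^2 - 2*v + 4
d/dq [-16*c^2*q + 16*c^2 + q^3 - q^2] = -16*c^2 + 3*q^2 - 2*q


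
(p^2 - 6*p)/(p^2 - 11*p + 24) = p*(p - 6)/(p^2 - 11*p + 24)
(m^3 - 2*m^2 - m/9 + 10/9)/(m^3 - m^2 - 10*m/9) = (m - 1)/m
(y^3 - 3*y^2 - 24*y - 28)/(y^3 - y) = (y^3 - 3*y^2 - 24*y - 28)/(y^3 - y)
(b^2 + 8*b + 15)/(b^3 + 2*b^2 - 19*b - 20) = (b + 3)/(b^2 - 3*b - 4)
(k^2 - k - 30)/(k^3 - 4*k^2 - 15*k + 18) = (k + 5)/(k^2 + 2*k - 3)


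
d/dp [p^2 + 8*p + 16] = 2*p + 8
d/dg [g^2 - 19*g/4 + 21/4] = 2*g - 19/4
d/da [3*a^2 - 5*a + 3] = 6*a - 5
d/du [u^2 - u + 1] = 2*u - 1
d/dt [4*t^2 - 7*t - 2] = 8*t - 7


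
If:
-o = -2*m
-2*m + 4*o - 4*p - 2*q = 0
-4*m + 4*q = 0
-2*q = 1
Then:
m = -1/2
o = -1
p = -1/2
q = -1/2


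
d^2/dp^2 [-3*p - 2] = 0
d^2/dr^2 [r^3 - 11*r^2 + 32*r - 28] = 6*r - 22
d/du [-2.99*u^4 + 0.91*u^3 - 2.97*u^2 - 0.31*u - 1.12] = -11.96*u^3 + 2.73*u^2 - 5.94*u - 0.31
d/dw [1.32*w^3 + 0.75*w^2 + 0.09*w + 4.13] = 3.96*w^2 + 1.5*w + 0.09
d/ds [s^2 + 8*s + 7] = 2*s + 8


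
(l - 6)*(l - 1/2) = l^2 - 13*l/2 + 3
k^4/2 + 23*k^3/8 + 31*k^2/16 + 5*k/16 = k*(k/2 + 1/4)*(k + 1/4)*(k + 5)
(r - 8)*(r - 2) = r^2 - 10*r + 16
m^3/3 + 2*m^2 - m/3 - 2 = (m/3 + 1/3)*(m - 1)*(m + 6)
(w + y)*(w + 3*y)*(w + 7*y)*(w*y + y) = w^4*y + 11*w^3*y^2 + w^3*y + 31*w^2*y^3 + 11*w^2*y^2 + 21*w*y^4 + 31*w*y^3 + 21*y^4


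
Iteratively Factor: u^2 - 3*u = (u - 3)*(u)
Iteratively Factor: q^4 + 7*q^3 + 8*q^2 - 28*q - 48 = (q - 2)*(q^3 + 9*q^2 + 26*q + 24) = (q - 2)*(q + 4)*(q^2 + 5*q + 6) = (q - 2)*(q + 2)*(q + 4)*(q + 3)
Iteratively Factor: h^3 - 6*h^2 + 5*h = (h)*(h^2 - 6*h + 5) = h*(h - 1)*(h - 5)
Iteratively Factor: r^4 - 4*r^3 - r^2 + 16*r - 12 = (r - 3)*(r^3 - r^2 - 4*r + 4) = (r - 3)*(r + 2)*(r^2 - 3*r + 2) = (r - 3)*(r - 2)*(r + 2)*(r - 1)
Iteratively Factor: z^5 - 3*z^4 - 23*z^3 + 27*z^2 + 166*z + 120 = (z + 1)*(z^4 - 4*z^3 - 19*z^2 + 46*z + 120) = (z - 5)*(z + 1)*(z^3 + z^2 - 14*z - 24) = (z - 5)*(z + 1)*(z + 3)*(z^2 - 2*z - 8) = (z - 5)*(z + 1)*(z + 2)*(z + 3)*(z - 4)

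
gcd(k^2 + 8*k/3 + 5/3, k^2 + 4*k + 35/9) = k + 5/3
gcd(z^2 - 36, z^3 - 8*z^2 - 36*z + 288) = z^2 - 36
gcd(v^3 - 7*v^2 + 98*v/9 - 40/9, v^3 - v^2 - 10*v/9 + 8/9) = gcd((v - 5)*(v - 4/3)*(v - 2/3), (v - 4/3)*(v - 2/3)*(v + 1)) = v^2 - 2*v + 8/9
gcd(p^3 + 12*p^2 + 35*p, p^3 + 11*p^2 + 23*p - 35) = p^2 + 12*p + 35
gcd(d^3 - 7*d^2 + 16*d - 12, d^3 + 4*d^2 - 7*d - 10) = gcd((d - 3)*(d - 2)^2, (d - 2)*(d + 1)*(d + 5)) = d - 2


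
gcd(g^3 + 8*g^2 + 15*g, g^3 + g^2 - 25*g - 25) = g + 5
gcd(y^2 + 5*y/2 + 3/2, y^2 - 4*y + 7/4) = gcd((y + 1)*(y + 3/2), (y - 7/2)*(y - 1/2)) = 1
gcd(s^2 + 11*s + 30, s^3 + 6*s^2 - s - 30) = s + 5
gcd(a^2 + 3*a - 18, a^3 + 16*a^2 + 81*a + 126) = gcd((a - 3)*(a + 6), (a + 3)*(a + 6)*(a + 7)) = a + 6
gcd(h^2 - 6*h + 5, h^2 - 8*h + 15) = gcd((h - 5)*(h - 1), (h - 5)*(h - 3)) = h - 5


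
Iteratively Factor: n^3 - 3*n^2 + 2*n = (n - 1)*(n^2 - 2*n) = (n - 2)*(n - 1)*(n)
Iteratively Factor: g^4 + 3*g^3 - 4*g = (g)*(g^3 + 3*g^2 - 4) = g*(g + 2)*(g^2 + g - 2) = g*(g - 1)*(g + 2)*(g + 2)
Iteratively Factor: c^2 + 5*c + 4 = (c + 4)*(c + 1)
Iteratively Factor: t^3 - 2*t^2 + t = (t - 1)*(t^2 - t) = t*(t - 1)*(t - 1)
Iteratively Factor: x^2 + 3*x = (x + 3)*(x)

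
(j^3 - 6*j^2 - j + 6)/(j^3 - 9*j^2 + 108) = (j^2 - 1)/(j^2 - 3*j - 18)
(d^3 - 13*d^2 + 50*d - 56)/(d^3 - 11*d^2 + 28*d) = (d - 2)/d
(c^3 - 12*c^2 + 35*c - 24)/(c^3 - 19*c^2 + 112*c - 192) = (c - 1)/(c - 8)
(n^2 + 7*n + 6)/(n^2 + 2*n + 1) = (n + 6)/(n + 1)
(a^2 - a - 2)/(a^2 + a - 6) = (a + 1)/(a + 3)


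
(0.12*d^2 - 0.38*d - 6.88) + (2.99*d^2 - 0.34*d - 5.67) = 3.11*d^2 - 0.72*d - 12.55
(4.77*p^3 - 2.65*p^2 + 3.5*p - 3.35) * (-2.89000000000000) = -13.7853*p^3 + 7.6585*p^2 - 10.115*p + 9.6815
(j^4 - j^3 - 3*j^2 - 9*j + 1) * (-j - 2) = -j^5 - j^4 + 5*j^3 + 15*j^2 + 17*j - 2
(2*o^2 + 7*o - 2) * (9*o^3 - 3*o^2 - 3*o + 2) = 18*o^5 + 57*o^4 - 45*o^3 - 11*o^2 + 20*o - 4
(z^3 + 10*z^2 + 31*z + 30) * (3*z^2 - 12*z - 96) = 3*z^5 + 18*z^4 - 123*z^3 - 1242*z^2 - 3336*z - 2880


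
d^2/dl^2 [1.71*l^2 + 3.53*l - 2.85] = 3.42000000000000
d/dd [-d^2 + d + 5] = 1 - 2*d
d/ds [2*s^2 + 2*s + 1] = 4*s + 2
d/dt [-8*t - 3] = -8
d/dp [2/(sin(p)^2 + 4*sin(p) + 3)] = -4*(sin(p) + 2)*cos(p)/(sin(p)^2 + 4*sin(p) + 3)^2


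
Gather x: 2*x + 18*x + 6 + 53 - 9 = 20*x + 50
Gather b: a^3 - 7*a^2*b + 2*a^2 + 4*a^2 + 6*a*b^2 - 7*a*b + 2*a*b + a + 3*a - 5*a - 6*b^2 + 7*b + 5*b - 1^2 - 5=a^3 + 6*a^2 - a + b^2*(6*a - 6) + b*(-7*a^2 - 5*a + 12) - 6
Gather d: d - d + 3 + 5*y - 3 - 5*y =0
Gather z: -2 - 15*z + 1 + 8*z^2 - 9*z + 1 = 8*z^2 - 24*z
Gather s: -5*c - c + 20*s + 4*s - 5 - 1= -6*c + 24*s - 6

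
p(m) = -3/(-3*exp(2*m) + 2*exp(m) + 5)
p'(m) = -3*(6*exp(2*m) - 2*exp(m))/(-3*exp(2*m) + 2*exp(m) + 5)^2 = (6 - 18*exp(m))*exp(m)/(-3*exp(2*m) + 2*exp(m) + 5)^2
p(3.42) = 0.00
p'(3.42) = -0.00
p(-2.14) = -0.58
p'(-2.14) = 0.02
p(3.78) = 0.00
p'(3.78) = -0.00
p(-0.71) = -0.57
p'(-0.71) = -0.05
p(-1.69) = -0.57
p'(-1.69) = 0.02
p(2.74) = 0.00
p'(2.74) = -0.01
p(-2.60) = -0.58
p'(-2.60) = 0.01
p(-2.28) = -0.58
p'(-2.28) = 0.02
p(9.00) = 0.00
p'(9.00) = 0.00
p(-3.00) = -0.59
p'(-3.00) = 0.01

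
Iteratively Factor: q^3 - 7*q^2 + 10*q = (q - 5)*(q^2 - 2*q) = q*(q - 5)*(q - 2)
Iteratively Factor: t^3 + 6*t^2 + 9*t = (t + 3)*(t^2 + 3*t) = (t + 3)^2*(t)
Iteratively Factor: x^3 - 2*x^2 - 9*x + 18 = (x - 2)*(x^2 - 9) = (x - 2)*(x + 3)*(x - 3)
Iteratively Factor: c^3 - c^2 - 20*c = (c - 5)*(c^2 + 4*c) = (c - 5)*(c + 4)*(c)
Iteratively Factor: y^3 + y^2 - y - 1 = (y - 1)*(y^2 + 2*y + 1) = (y - 1)*(y + 1)*(y + 1)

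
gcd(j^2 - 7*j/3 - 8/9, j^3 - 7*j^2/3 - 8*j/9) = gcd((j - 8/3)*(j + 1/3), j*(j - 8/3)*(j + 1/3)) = j^2 - 7*j/3 - 8/9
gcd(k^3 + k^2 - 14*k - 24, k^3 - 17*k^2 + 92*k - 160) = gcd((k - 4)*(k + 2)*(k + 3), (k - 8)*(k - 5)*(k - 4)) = k - 4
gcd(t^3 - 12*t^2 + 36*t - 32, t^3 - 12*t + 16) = t^2 - 4*t + 4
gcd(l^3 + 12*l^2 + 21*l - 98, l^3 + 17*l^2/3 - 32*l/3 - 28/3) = l^2 + 5*l - 14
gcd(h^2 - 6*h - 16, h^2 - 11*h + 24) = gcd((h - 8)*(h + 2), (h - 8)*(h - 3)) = h - 8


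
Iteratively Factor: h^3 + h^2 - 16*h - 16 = (h + 1)*(h^2 - 16) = (h + 1)*(h + 4)*(h - 4)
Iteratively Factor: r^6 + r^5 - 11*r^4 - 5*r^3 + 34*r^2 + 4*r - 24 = (r - 2)*(r^5 + 3*r^4 - 5*r^3 - 15*r^2 + 4*r + 12) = (r - 2)*(r + 3)*(r^4 - 5*r^2 + 4) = (r - 2)*(r + 2)*(r + 3)*(r^3 - 2*r^2 - r + 2) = (r - 2)*(r + 1)*(r + 2)*(r + 3)*(r^2 - 3*r + 2) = (r - 2)^2*(r + 1)*(r + 2)*(r + 3)*(r - 1)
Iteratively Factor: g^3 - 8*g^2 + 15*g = (g - 5)*(g^2 - 3*g) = (g - 5)*(g - 3)*(g)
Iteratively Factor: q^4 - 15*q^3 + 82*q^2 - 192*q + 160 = (q - 5)*(q^3 - 10*q^2 + 32*q - 32) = (q - 5)*(q - 2)*(q^2 - 8*q + 16) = (q - 5)*(q - 4)*(q - 2)*(q - 4)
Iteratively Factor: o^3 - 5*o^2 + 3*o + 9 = (o - 3)*(o^2 - 2*o - 3) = (o - 3)*(o + 1)*(o - 3)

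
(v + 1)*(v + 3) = v^2 + 4*v + 3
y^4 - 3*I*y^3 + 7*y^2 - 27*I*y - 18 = (y - 3*I)*(y - 2*I)*(y - I)*(y + 3*I)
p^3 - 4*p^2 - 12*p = p*(p - 6)*(p + 2)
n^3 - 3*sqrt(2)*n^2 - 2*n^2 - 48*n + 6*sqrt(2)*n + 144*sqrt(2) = (n - 8)*(n + 6)*(n - 3*sqrt(2))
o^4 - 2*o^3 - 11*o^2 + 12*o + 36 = (o - 3)^2*(o + 2)^2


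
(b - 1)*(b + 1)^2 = b^3 + b^2 - b - 1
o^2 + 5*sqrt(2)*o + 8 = (o + sqrt(2))*(o + 4*sqrt(2))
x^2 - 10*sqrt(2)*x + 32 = (x - 8*sqrt(2))*(x - 2*sqrt(2))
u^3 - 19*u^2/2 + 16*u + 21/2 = (u - 7)*(u - 3)*(u + 1/2)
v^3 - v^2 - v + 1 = (v - 1)^2*(v + 1)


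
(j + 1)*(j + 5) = j^2 + 6*j + 5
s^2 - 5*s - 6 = (s - 6)*(s + 1)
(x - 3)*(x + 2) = x^2 - x - 6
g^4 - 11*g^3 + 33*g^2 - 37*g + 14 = (g - 7)*(g - 2)*(g - 1)^2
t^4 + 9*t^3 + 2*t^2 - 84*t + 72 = (t - 2)*(t - 1)*(t + 6)^2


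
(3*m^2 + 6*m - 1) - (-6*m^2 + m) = 9*m^2 + 5*m - 1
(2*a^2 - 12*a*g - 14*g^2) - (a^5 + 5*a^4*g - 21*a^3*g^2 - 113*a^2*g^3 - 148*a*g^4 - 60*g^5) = -a^5 - 5*a^4*g + 21*a^3*g^2 + 113*a^2*g^3 + 2*a^2 + 148*a*g^4 - 12*a*g + 60*g^5 - 14*g^2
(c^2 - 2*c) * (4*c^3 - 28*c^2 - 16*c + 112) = 4*c^5 - 36*c^4 + 40*c^3 + 144*c^2 - 224*c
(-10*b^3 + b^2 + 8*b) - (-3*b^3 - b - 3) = -7*b^3 + b^2 + 9*b + 3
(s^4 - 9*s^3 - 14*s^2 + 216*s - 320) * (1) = s^4 - 9*s^3 - 14*s^2 + 216*s - 320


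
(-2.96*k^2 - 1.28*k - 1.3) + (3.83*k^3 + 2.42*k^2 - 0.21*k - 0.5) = 3.83*k^3 - 0.54*k^2 - 1.49*k - 1.8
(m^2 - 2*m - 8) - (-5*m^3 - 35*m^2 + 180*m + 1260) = 5*m^3 + 36*m^2 - 182*m - 1268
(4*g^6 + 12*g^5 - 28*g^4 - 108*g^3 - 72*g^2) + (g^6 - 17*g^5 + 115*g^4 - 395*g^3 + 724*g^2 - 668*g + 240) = 5*g^6 - 5*g^5 + 87*g^4 - 503*g^3 + 652*g^2 - 668*g + 240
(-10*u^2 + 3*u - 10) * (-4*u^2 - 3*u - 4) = 40*u^4 + 18*u^3 + 71*u^2 + 18*u + 40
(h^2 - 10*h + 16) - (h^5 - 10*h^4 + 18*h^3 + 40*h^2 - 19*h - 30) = -h^5 + 10*h^4 - 18*h^3 - 39*h^2 + 9*h + 46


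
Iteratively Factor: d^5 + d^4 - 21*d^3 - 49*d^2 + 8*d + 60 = (d + 2)*(d^4 - d^3 - 19*d^2 - 11*d + 30) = (d - 1)*(d + 2)*(d^3 - 19*d - 30) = (d - 5)*(d - 1)*(d + 2)*(d^2 + 5*d + 6) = (d - 5)*(d - 1)*(d + 2)*(d + 3)*(d + 2)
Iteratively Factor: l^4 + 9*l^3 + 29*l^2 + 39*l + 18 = (l + 1)*(l^3 + 8*l^2 + 21*l + 18) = (l + 1)*(l + 3)*(l^2 + 5*l + 6) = (l + 1)*(l + 2)*(l + 3)*(l + 3)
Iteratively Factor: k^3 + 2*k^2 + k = (k)*(k^2 + 2*k + 1) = k*(k + 1)*(k + 1)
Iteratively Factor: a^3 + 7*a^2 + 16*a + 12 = (a + 3)*(a^2 + 4*a + 4) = (a + 2)*(a + 3)*(a + 2)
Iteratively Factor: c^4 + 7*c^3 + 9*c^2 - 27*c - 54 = (c + 3)*(c^3 + 4*c^2 - 3*c - 18) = (c + 3)^2*(c^2 + c - 6) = (c + 3)^3*(c - 2)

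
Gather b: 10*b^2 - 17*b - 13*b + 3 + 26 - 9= 10*b^2 - 30*b + 20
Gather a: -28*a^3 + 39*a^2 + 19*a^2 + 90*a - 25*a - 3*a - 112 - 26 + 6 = -28*a^3 + 58*a^2 + 62*a - 132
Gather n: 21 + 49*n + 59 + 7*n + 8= 56*n + 88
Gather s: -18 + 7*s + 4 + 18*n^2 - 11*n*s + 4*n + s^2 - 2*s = 18*n^2 + 4*n + s^2 + s*(5 - 11*n) - 14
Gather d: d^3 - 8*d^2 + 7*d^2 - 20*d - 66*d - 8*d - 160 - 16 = d^3 - d^2 - 94*d - 176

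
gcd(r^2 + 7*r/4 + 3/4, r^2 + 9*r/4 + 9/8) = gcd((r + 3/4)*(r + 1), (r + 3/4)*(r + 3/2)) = r + 3/4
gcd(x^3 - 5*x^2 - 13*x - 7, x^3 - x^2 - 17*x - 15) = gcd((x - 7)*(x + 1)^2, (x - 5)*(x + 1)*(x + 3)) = x + 1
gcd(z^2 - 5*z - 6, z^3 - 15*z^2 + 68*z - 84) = z - 6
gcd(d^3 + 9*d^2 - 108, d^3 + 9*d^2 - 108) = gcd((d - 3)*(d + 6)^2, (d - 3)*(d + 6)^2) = d^3 + 9*d^2 - 108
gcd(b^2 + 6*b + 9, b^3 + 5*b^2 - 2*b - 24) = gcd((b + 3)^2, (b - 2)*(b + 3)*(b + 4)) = b + 3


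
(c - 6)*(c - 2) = c^2 - 8*c + 12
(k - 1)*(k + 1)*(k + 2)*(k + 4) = k^4 + 6*k^3 + 7*k^2 - 6*k - 8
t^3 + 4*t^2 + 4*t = t*(t + 2)^2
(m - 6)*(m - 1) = m^2 - 7*m + 6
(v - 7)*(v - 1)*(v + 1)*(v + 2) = v^4 - 5*v^3 - 15*v^2 + 5*v + 14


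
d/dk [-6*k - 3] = -6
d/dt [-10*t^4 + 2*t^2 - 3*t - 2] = -40*t^3 + 4*t - 3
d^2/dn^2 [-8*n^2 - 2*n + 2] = -16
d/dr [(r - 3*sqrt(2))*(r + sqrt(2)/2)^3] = (r - 17*sqrt(2)/8)*(2*r + sqrt(2))^2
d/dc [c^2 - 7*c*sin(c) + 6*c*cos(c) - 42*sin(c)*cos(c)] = -6*c*sin(c) - 7*c*cos(c) + 2*c - 7*sin(c) + 6*cos(c) - 42*cos(2*c)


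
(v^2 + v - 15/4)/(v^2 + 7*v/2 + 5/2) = (v - 3/2)/(v + 1)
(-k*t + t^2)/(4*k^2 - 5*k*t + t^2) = t/(-4*k + t)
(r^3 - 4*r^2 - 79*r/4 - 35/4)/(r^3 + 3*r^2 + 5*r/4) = (r - 7)/r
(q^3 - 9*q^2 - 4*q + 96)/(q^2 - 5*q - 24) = q - 4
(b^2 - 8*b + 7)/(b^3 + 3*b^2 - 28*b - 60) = (b^2 - 8*b + 7)/(b^3 + 3*b^2 - 28*b - 60)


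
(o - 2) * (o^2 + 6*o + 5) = o^3 + 4*o^2 - 7*o - 10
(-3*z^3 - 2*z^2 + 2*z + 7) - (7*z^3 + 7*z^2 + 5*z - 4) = -10*z^3 - 9*z^2 - 3*z + 11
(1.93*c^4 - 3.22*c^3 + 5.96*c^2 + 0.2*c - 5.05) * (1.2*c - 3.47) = 2.316*c^5 - 10.5611*c^4 + 18.3254*c^3 - 20.4412*c^2 - 6.754*c + 17.5235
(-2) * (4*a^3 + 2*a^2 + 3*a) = -8*a^3 - 4*a^2 - 6*a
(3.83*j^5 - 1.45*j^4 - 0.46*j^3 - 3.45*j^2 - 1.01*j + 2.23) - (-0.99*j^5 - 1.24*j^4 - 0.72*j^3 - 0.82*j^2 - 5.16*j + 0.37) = 4.82*j^5 - 0.21*j^4 + 0.26*j^3 - 2.63*j^2 + 4.15*j + 1.86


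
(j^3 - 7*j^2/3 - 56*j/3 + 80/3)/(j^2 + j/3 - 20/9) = 3*(j^2 - j - 20)/(3*j + 5)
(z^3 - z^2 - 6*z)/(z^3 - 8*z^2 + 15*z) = (z + 2)/(z - 5)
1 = 1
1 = 1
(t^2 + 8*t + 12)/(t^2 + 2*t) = (t + 6)/t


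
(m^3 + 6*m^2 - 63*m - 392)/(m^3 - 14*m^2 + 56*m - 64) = (m^2 + 14*m + 49)/(m^2 - 6*m + 8)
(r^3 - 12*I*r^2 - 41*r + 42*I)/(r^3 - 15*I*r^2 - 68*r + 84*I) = (r - 3*I)/(r - 6*I)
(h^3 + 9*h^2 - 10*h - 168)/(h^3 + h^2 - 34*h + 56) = (h + 6)/(h - 2)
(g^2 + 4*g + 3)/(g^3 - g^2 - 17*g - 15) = 1/(g - 5)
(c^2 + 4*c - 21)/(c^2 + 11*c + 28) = (c - 3)/(c + 4)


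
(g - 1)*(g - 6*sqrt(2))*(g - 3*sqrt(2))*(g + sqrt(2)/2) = g^4 - 17*sqrt(2)*g^3/2 - g^3 + 17*sqrt(2)*g^2/2 + 27*g^2 - 27*g + 18*sqrt(2)*g - 18*sqrt(2)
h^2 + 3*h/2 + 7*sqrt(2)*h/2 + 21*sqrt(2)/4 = (h + 3/2)*(h + 7*sqrt(2)/2)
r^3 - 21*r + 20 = (r - 4)*(r - 1)*(r + 5)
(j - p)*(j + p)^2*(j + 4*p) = j^4 + 5*j^3*p + 3*j^2*p^2 - 5*j*p^3 - 4*p^4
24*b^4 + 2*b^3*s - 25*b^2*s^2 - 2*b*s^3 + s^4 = (-6*b + s)*(-b + s)*(b + s)*(4*b + s)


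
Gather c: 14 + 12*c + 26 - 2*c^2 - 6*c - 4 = -2*c^2 + 6*c + 36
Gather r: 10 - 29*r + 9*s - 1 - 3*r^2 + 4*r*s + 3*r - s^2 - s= -3*r^2 + r*(4*s - 26) - s^2 + 8*s + 9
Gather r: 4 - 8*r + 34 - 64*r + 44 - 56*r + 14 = 96 - 128*r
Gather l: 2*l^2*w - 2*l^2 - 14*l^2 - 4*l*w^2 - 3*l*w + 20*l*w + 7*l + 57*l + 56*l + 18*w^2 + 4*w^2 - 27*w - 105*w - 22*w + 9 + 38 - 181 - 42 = l^2*(2*w - 16) + l*(-4*w^2 + 17*w + 120) + 22*w^2 - 154*w - 176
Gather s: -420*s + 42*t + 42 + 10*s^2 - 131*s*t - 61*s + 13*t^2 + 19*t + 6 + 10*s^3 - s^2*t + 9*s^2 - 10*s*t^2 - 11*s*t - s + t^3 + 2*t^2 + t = 10*s^3 + s^2*(19 - t) + s*(-10*t^2 - 142*t - 482) + t^3 + 15*t^2 + 62*t + 48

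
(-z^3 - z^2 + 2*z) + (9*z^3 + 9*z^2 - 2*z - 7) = 8*z^3 + 8*z^2 - 7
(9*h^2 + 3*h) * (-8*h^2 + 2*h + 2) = -72*h^4 - 6*h^3 + 24*h^2 + 6*h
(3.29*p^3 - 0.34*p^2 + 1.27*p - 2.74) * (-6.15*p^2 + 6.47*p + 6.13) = -20.2335*p^5 + 23.3773*p^4 + 10.1574*p^3 + 22.9837*p^2 - 9.9427*p - 16.7962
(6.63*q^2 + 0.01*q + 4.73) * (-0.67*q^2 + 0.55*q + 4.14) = -4.4421*q^4 + 3.6398*q^3 + 24.2846*q^2 + 2.6429*q + 19.5822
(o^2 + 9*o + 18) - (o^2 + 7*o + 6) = 2*o + 12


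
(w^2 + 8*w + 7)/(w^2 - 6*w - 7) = (w + 7)/(w - 7)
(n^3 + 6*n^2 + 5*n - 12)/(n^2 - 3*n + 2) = (n^2 + 7*n + 12)/(n - 2)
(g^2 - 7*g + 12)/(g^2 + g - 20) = (g - 3)/(g + 5)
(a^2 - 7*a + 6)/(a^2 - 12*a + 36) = (a - 1)/(a - 6)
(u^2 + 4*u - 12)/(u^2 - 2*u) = (u + 6)/u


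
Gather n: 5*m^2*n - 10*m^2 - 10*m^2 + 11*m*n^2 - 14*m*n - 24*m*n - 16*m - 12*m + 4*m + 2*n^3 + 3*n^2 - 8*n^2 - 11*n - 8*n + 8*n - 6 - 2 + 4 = -20*m^2 - 24*m + 2*n^3 + n^2*(11*m - 5) + n*(5*m^2 - 38*m - 11) - 4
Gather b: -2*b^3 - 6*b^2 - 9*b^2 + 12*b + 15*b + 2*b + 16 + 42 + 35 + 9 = -2*b^3 - 15*b^2 + 29*b + 102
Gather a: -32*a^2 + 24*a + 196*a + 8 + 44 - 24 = -32*a^2 + 220*a + 28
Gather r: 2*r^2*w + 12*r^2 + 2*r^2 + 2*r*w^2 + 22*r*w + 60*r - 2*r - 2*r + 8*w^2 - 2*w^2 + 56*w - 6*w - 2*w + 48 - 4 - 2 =r^2*(2*w + 14) + r*(2*w^2 + 22*w + 56) + 6*w^2 + 48*w + 42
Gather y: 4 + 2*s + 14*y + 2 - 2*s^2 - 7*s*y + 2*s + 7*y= -2*s^2 + 4*s + y*(21 - 7*s) + 6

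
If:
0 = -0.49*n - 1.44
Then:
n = -2.94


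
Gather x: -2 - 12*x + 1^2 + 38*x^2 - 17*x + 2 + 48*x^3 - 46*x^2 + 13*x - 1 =48*x^3 - 8*x^2 - 16*x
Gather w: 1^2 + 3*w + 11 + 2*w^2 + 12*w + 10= 2*w^2 + 15*w + 22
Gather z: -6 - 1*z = -z - 6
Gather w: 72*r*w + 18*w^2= 72*r*w + 18*w^2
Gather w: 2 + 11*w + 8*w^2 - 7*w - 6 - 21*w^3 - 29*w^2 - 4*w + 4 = -21*w^3 - 21*w^2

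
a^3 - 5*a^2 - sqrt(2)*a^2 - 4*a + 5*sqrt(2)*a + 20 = (a - 5)*(a - 2*sqrt(2))*(a + sqrt(2))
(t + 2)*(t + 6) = t^2 + 8*t + 12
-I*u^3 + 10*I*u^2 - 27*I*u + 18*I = (u - 6)*(u - 3)*(-I*u + I)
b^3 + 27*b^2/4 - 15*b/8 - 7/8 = (b - 1/2)*(b + 1/4)*(b + 7)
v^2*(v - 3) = v^3 - 3*v^2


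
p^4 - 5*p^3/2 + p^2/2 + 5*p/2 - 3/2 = (p - 3/2)*(p - 1)^2*(p + 1)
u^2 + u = u*(u + 1)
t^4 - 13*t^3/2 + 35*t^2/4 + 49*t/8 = t*(t - 7/2)^2*(t + 1/2)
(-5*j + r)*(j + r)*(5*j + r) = -25*j^3 - 25*j^2*r + j*r^2 + r^3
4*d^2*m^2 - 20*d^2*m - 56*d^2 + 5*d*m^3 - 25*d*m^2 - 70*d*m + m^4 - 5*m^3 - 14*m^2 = (d + m)*(4*d + m)*(m - 7)*(m + 2)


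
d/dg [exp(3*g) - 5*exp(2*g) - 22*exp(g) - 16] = (3*exp(2*g) - 10*exp(g) - 22)*exp(g)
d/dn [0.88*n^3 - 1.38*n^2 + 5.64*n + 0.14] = 2.64*n^2 - 2.76*n + 5.64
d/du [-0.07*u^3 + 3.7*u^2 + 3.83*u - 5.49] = -0.21*u^2 + 7.4*u + 3.83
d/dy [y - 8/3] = 1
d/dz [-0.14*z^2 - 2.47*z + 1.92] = -0.28*z - 2.47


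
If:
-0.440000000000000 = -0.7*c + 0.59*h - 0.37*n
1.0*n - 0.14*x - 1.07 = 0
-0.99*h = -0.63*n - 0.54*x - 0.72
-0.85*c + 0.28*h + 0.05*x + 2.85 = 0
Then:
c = 7.38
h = 9.85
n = 2.93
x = 13.30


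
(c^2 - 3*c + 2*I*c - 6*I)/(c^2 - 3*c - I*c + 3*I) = (c + 2*I)/(c - I)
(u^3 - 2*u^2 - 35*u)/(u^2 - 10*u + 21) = u*(u + 5)/(u - 3)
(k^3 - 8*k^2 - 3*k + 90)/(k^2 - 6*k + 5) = (k^2 - 3*k - 18)/(k - 1)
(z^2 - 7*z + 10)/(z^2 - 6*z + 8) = (z - 5)/(z - 4)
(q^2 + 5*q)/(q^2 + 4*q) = (q + 5)/(q + 4)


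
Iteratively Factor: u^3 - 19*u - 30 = (u + 3)*(u^2 - 3*u - 10) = (u + 2)*(u + 3)*(u - 5)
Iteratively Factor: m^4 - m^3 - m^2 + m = (m - 1)*(m^3 - m) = (m - 1)^2*(m^2 + m) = (m - 1)^2*(m + 1)*(m)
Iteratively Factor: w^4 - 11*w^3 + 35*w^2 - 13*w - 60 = (w + 1)*(w^3 - 12*w^2 + 47*w - 60) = (w - 5)*(w + 1)*(w^2 - 7*w + 12) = (w - 5)*(w - 4)*(w + 1)*(w - 3)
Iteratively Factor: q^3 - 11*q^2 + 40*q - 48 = (q - 4)*(q^2 - 7*q + 12) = (q - 4)*(q - 3)*(q - 4)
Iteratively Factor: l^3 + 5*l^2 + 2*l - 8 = (l + 2)*(l^2 + 3*l - 4) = (l - 1)*(l + 2)*(l + 4)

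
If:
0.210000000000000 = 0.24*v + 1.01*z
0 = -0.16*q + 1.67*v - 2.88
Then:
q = -43.9244791666667*z - 8.8671875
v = 0.875 - 4.20833333333333*z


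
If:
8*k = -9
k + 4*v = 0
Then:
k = -9/8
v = 9/32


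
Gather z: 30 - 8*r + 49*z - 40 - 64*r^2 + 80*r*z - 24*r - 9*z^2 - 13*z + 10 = -64*r^2 - 32*r - 9*z^2 + z*(80*r + 36)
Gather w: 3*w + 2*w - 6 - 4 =5*w - 10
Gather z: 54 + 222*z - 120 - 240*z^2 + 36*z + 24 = -240*z^2 + 258*z - 42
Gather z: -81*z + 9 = 9 - 81*z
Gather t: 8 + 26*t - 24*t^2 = -24*t^2 + 26*t + 8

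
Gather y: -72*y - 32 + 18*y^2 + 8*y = 18*y^2 - 64*y - 32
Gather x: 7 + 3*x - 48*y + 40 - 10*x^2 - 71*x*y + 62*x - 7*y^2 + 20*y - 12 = -10*x^2 + x*(65 - 71*y) - 7*y^2 - 28*y + 35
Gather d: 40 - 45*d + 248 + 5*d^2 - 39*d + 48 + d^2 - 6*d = 6*d^2 - 90*d + 336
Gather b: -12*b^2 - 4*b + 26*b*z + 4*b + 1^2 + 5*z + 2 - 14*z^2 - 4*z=-12*b^2 + 26*b*z - 14*z^2 + z + 3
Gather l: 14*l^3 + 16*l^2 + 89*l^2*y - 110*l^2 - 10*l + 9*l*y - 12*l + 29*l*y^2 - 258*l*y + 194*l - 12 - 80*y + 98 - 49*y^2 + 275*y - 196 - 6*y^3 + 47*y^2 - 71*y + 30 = 14*l^3 + l^2*(89*y - 94) + l*(29*y^2 - 249*y + 172) - 6*y^3 - 2*y^2 + 124*y - 80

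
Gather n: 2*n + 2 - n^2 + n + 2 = -n^2 + 3*n + 4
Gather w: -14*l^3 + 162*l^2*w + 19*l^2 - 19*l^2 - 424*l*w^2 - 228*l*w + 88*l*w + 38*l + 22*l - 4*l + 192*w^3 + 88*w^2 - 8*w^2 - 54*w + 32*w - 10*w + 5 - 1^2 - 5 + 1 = -14*l^3 + 56*l + 192*w^3 + w^2*(80 - 424*l) + w*(162*l^2 - 140*l - 32)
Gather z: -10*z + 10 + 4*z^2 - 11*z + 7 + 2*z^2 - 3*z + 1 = 6*z^2 - 24*z + 18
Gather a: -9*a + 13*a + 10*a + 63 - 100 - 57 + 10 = 14*a - 84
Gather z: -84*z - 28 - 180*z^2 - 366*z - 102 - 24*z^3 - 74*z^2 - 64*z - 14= -24*z^3 - 254*z^2 - 514*z - 144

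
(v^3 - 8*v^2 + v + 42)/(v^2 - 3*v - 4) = (-v^3 + 8*v^2 - v - 42)/(-v^2 + 3*v + 4)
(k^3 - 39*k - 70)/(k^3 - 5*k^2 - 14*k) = (k + 5)/k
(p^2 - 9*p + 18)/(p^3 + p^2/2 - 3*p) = 2*(p^2 - 9*p + 18)/(p*(2*p^2 + p - 6))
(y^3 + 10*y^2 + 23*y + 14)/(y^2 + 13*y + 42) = (y^2 + 3*y + 2)/(y + 6)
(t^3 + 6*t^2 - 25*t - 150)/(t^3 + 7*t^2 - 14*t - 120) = (t - 5)/(t - 4)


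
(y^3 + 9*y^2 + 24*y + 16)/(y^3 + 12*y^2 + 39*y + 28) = (y + 4)/(y + 7)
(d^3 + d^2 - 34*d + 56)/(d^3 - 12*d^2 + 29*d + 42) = (d^3 + d^2 - 34*d + 56)/(d^3 - 12*d^2 + 29*d + 42)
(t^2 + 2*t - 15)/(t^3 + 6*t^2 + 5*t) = (t - 3)/(t*(t + 1))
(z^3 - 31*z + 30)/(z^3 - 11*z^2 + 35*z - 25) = (z + 6)/(z - 5)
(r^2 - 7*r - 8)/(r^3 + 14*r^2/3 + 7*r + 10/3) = 3*(r - 8)/(3*r^2 + 11*r + 10)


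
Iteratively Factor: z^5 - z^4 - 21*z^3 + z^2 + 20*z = (z - 1)*(z^4 - 21*z^2 - 20*z) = (z - 1)*(z + 4)*(z^3 - 4*z^2 - 5*z) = (z - 1)*(z + 1)*(z + 4)*(z^2 - 5*z) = z*(z - 1)*(z + 1)*(z + 4)*(z - 5)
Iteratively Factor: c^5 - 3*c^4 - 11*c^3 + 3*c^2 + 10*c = (c)*(c^4 - 3*c^3 - 11*c^2 + 3*c + 10) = c*(c + 2)*(c^3 - 5*c^2 - c + 5) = c*(c - 1)*(c + 2)*(c^2 - 4*c - 5) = c*(c - 1)*(c + 1)*(c + 2)*(c - 5)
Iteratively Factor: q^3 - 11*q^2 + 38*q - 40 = (q - 5)*(q^2 - 6*q + 8) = (q - 5)*(q - 2)*(q - 4)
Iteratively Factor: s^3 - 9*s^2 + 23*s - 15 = (s - 3)*(s^2 - 6*s + 5) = (s - 5)*(s - 3)*(s - 1)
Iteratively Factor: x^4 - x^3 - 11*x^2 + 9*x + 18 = (x - 2)*(x^3 + x^2 - 9*x - 9) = (x - 3)*(x - 2)*(x^2 + 4*x + 3) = (x - 3)*(x - 2)*(x + 3)*(x + 1)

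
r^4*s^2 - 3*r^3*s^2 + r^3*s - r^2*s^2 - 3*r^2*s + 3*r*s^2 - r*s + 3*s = (r - 3)*(r - 1)*(r*s + 1)*(r*s + s)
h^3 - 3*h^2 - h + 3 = (h - 3)*(h - 1)*(h + 1)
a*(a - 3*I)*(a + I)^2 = a^4 - I*a^3 + 5*a^2 + 3*I*a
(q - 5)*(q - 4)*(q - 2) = q^3 - 11*q^2 + 38*q - 40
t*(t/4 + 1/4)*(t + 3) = t^3/4 + t^2 + 3*t/4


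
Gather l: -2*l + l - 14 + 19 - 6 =-l - 1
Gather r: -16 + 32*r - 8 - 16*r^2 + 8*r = -16*r^2 + 40*r - 24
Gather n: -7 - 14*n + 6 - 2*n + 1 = -16*n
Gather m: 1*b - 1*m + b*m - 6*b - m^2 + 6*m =-5*b - m^2 + m*(b + 5)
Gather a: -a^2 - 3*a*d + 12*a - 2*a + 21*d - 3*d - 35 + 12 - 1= -a^2 + a*(10 - 3*d) + 18*d - 24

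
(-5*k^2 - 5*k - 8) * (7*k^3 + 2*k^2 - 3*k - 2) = -35*k^5 - 45*k^4 - 51*k^3 + 9*k^2 + 34*k + 16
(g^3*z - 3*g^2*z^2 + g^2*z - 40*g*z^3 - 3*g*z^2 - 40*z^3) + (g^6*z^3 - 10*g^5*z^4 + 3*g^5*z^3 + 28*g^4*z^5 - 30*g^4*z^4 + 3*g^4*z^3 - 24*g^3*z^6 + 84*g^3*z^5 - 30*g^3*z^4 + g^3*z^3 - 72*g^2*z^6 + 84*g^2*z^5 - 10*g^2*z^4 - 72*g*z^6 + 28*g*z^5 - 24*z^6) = g^6*z^3 - 10*g^5*z^4 + 3*g^5*z^3 + 28*g^4*z^5 - 30*g^4*z^4 + 3*g^4*z^3 - 24*g^3*z^6 + 84*g^3*z^5 - 30*g^3*z^4 + g^3*z^3 + g^3*z - 72*g^2*z^6 + 84*g^2*z^5 - 10*g^2*z^4 - 3*g^2*z^2 + g^2*z - 72*g*z^6 + 28*g*z^5 - 40*g*z^3 - 3*g*z^2 - 24*z^6 - 40*z^3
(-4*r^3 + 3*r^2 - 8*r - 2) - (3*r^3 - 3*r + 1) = -7*r^3 + 3*r^2 - 5*r - 3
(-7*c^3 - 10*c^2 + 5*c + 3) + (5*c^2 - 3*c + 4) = -7*c^3 - 5*c^2 + 2*c + 7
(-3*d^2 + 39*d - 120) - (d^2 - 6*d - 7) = -4*d^2 + 45*d - 113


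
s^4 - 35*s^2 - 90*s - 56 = (s - 7)*(s + 1)*(s + 2)*(s + 4)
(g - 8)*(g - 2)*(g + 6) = g^3 - 4*g^2 - 44*g + 96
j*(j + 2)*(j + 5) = j^3 + 7*j^2 + 10*j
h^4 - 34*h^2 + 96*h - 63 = (h - 3)^2*(h - 1)*(h + 7)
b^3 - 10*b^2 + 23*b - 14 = (b - 7)*(b - 2)*(b - 1)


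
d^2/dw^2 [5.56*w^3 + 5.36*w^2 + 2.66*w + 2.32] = 33.36*w + 10.72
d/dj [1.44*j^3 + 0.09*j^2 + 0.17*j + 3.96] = 4.32*j^2 + 0.18*j + 0.17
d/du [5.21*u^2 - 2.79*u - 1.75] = 10.42*u - 2.79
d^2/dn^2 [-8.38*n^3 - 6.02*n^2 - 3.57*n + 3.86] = -50.28*n - 12.04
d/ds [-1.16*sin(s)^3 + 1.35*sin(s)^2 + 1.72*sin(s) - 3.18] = (-3.48*sin(s)^2 + 2.7*sin(s) + 1.72)*cos(s)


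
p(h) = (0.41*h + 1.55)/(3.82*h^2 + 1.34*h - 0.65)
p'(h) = (-7.64*h - 1.34)*(0.41*h + 1.55)/(3.82*h^2 + 1.34*h - 0.65)^2 + 0.41/(3.82*h^2 + 1.34*h - 0.65) = (1.5662*h^2 + 0.5494*h - (0.41*h + 1.55)*(7.64*h + 1.34) - 0.2665)/(3.82*h^2 + 1.34*h - 0.65)^2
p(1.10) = 0.37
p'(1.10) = -0.58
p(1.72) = 0.17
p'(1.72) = -0.16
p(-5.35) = -0.01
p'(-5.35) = 0.00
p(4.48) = 0.04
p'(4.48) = -0.01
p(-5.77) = -0.01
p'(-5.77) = 0.00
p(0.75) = 0.74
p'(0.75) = -1.93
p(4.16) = 0.05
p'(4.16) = -0.02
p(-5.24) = -0.01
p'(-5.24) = 0.00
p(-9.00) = -0.01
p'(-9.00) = -0.00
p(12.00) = 0.01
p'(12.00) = -0.00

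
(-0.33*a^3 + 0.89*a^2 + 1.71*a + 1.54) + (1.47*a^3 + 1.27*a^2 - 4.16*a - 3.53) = 1.14*a^3 + 2.16*a^2 - 2.45*a - 1.99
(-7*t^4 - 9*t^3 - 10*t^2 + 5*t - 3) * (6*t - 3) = -42*t^5 - 33*t^4 - 33*t^3 + 60*t^2 - 33*t + 9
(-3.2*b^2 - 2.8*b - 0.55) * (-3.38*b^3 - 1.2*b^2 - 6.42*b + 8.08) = 10.816*b^5 + 13.304*b^4 + 25.763*b^3 - 7.22*b^2 - 19.093*b - 4.444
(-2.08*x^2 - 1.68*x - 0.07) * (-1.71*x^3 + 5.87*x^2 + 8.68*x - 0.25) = 3.5568*x^5 - 9.3368*x^4 - 27.7963*x^3 - 14.4733*x^2 - 0.1876*x + 0.0175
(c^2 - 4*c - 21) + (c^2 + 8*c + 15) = 2*c^2 + 4*c - 6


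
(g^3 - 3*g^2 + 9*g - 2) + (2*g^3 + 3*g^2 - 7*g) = 3*g^3 + 2*g - 2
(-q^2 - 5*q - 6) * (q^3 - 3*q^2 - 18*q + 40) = -q^5 - 2*q^4 + 27*q^3 + 68*q^2 - 92*q - 240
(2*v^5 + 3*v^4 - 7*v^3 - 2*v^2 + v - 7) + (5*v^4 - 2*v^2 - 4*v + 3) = 2*v^5 + 8*v^4 - 7*v^3 - 4*v^2 - 3*v - 4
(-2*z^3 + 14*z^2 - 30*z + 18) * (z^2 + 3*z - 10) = -2*z^5 + 8*z^4 + 32*z^3 - 212*z^2 + 354*z - 180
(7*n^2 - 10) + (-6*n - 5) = 7*n^2 - 6*n - 15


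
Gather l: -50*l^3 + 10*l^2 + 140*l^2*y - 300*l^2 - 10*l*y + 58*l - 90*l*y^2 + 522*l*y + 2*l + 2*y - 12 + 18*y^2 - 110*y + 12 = -50*l^3 + l^2*(140*y - 290) + l*(-90*y^2 + 512*y + 60) + 18*y^2 - 108*y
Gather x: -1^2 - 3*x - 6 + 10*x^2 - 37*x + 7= 10*x^2 - 40*x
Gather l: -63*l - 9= -63*l - 9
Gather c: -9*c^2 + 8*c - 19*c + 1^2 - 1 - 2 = -9*c^2 - 11*c - 2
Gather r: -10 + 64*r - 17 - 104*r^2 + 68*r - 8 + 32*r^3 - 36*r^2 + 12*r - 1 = 32*r^3 - 140*r^2 + 144*r - 36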